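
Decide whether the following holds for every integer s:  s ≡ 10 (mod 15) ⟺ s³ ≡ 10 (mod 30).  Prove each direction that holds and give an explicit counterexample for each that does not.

Only the reverse direction holds.

(⟸) The residues r modulo 30 with r³ ≡ 10 (mod 30) are exactly {10}, and each is ≡ 10 (mod 15).

(⟹) This fails: take s = 25. Then 25 ≡ 10 (mod 15), but 25³ = 15625 ≡ 25 (mod 30), not 10.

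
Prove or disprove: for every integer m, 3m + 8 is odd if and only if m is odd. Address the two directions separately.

Both directions hold; the statement is true.

(→) Suppose 3m + 8 is odd. Since 3 is odd, 3m and m have the same parity, so 3m + 8 ≡ m + 8 (mod 2). As 8 is even, 3m + 8 is odd exactly when m is odd. Thus m is odd.

(←) Conversely, suppose m is odd; write m = 2j + 1. Then 3m + 8 = 3·(2j + 1) + 8 = 2·3j + 11, which is odd.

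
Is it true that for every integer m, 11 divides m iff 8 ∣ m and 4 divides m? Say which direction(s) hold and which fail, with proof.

(⟹) This fails: take m = 11. Certainly 11 ∣ 11, but 8 ∤ 11.

(⟸) This fails: take m = 8. Both 8 ∣ 8 and 4 ∣ 8, yet 8 is not a multiple of 11 (since 8 = 0·11 + 8), so 11 ∤ 8.

(⇒) fails and (⇐) fails.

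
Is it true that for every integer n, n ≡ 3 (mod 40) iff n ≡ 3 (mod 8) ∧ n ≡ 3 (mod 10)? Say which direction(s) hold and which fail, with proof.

The biconditional holds.

(⇒) Suppose n ≡ 3 (mod 40); write n = 40j + 3. Since 8 ∣ 40, reducing mod 8 gives n ≡ 3 (mod 8); since 10 ∣ 40, reducing mod 10 gives n ≡ 3 (mod 10).

(⇐) Conversely, if n ≡ 3 (mod 8) and n ≡ 3 (mod 10), then by the Chinese remainder theorem n ≡ 3 (mod 40). This is exactly n ≡ 3 (mod 40).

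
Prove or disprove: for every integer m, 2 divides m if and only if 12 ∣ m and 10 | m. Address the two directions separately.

(⇐) Suppose 12 ∣ m and 10 ∣ m. Any common multiple of 12 and 10 is a multiple of their lcm; here lcm(12, 10) = 12·10/gcd(12, 10) = 120/2 = 60, so 60 ∣ m. Since 2 ∣ 60, it follows that 2 ∣ m.

(⇒) This fails: take m = 2. Certainly 2 ∣ 2, but 12 ∤ 2.

Only the reverse direction holds.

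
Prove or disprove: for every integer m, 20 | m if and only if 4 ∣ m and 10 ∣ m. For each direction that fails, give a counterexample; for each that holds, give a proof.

Forward direction. If 20 ∣ m, write m = 20q. Since 20 = 5·4, m = 4·(5q), so 4 ∣ m; and since 20 = 2·10, m = 10·(2q), so 10 ∣ m.

Converse. Suppose 4 ∣ m and 10 ∣ m. Any common multiple of 4 and 10 is a multiple of their lcm; here lcm(4, 10) = 4·10/gcd(4, 10) = 40/2 = 20, so 20 ∣ m.

Both directions hold; the statement is true.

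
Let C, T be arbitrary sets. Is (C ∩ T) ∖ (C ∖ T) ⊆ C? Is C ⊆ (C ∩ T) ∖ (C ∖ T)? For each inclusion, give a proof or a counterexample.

(⊆) Let x ∈ (C ∩ T) ∖ (C ∖ T). Then x ∈ C ∩ T, from which x ∈ C.

(⊇) This inclusion fails. Take C = {1}, T = ∅; then 1 ∈ C but 1 ∉ (C ∩ T) ∖ (C ∖ T).

(⊆) holds; (⊇) fails.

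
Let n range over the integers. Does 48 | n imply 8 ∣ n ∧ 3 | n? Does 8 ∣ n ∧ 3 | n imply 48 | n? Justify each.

Forward direction. If 48 ∣ n, write n = 48q. Since 48 = 6·8, n = 8·(6q), so 8 ∣ n; and since 48 = 16·3, n = 3·(16q), so 3 ∣ n.

Converse. This fails: take n = 24. Both 8 ∣ 24 and 3 ∣ 24, yet 24 is not a multiple of 48 (since 24 = 0·48 + 24), so 48 ∤ 24.

Only the forward direction holds.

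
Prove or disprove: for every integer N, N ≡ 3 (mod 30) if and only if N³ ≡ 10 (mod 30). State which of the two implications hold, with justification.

(⇒) fails and (⇐) fails.

(→) This fails: take N = 3. Then 3 ≡ 3 (mod 30), but 3³ = 27 ≡ 27 (mod 30), not 10.

(←) This fails: take N = 10. Then 10³ = 1000 ≡ 10 (mod 30), yet 10 ≡ 10 (mod 30), not 3.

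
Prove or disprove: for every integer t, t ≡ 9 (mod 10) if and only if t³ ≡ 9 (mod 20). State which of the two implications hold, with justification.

Forward direction. This fails: take t = 19. Then 19 ≡ 9 (mod 10), but 19³ = 6859 ≡ 19 (mod 20), not 9.

Converse. The residues r modulo 20 with r³ ≡ 9 (mod 20) are exactly {9}, and each is ≡ 9 (mod 10).

Only the reverse direction holds.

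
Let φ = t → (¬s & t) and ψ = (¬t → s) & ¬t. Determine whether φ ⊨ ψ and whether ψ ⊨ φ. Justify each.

Forward direction. This fails. Under t = F, s = F, the left side is true but the right side is false.

Converse. Assume the antecedent. If t is true, the antecedent cannot hold. If t is false, t → (¬s & t) reduces to true regardless of the other variables. Either way t → (¬s & t) holds.

Only the converse holds.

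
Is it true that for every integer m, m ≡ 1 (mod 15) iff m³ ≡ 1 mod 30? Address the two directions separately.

Only the converse holds.

(⟹) This fails: take m = 16. Then 16 ≡ 1 (mod 15), but 16³ = 4096 ≡ 16 (mod 30), not 1.

(⟸) Conversely, the residues r modulo 30 with r³ ≡ 1 (mod 30) are exactly {1}, and each is ≡ 1 (mod 15).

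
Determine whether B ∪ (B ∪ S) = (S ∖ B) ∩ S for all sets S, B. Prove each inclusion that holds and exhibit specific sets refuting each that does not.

(⟸) Let x ∈ (S ∖ B) ∩ S. Then x ∈ S and x ∉ B, from which x ∈ B ∪ (B ∪ S).

(⟹) This inclusion fails. Take S = ∅, B = {1}; then 1 ∈ B ∪ (B ∪ S) but 1 ∉ (S ∖ B) ∩ S.

Only the reverse inclusion holds.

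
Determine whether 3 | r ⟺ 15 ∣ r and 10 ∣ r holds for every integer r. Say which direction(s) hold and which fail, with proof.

Only the reverse direction holds.

(⟹) This fails: take r = 3. Certainly 3 ∣ 3, but 15 ∤ 3.

(⟸) Suppose 15 ∣ r and 10 ∣ r. Any common multiple of 15 and 10 is a multiple of their lcm; here lcm(15, 10) = 15·10/gcd(15, 10) = 150/5 = 30, so 30 ∣ r. Since 3 ∣ 30, it follows that 3 ∣ r.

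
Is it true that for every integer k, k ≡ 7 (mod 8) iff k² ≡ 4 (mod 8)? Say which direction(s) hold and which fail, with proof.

Neither direction holds.

(⟹) This fails: take k = 7. Then 7 ≡ 7 (mod 8), but 7² = 49 ≡ 1 (mod 8), not 4.

(⟸) This fails: take k = 2. Then 2² = 4 ≡ 4 (mod 8), yet 2 ≡ 2 (mod 8), not 7.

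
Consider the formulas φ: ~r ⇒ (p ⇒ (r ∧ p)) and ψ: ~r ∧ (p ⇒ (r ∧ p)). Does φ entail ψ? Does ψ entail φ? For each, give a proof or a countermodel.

(⟹) This fails. Under p = F, r = T, the left side is true but the right side is false.

(⟸) Assume the antecedent. If p is true, the antecedent cannot hold. If p is false, ~r ⇒ (p ⇒ (r ∧ p)) reduces to true regardless of the other variables. Either way ~r ⇒ (p ⇒ (r ∧ p)) holds.

Not equivalent: only (⇐) holds.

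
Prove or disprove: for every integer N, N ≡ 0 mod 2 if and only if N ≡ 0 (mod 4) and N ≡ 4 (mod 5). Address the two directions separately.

Only the reverse direction holds.

Forward direction. This fails: N = 0 gives 0 ≡ 0 (mod 2) but 0 ≡ 0 (mod 5), so the conjunction on the right does not hold.

Converse. If N ≡ 0 (mod 4) and N ≡ 4 (mod 5), then by the Chinese remainder theorem N ≡ 4 (mod 20). Since 4 ≡ 0 (mod 2) and 2 ∣ 20, we get N ≡ 0 (mod 2).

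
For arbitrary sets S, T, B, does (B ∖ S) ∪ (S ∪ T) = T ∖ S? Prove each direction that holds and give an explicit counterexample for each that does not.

(⊆) fails; (⊇) holds.

(⟹) This inclusion fails. Take S = {1}, T = ∅, B = ∅; then 1 ∈ (B ∖ S) ∪ (S ∪ T) but 1 ∉ T ∖ S.

(⟸) Let x ∈ T ∖ S. Then either x ∈ T and x ∉ S, B; or x ∈ T ∩ B and x ∉ S. In each case x ∈ (B ∖ S) ∪ (S ∪ T), so T ∖ S ⊆ (B ∖ S) ∪ (S ∪ T).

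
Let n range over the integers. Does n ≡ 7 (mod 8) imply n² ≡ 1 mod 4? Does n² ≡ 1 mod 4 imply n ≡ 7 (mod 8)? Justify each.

Only the forward direction holds.

[⇒] Suppose n ≡ 7 (mod 8). Then n² ≡ 7² = 49 (mod 8), and since 4 ∣ 8, also n² ≡ 1 (mod 4).

[⇐] This fails: take n = 1. Then 1² = 1 ≡ 1 (mod 4), yet 1 ≡ 1 (mod 8), not 7.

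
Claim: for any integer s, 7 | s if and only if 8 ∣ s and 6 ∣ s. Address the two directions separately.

Neither direction holds.

(⟹) This fails: take s = 7. Certainly 7 ∣ 7, but 8 ∤ 7.

(⟸) This fails: take s = 24. Both 8 ∣ 24 and 6 ∣ 24, yet 24 is not a multiple of 7 (since 24 = 3·7 + 3), so 7 ∤ 24.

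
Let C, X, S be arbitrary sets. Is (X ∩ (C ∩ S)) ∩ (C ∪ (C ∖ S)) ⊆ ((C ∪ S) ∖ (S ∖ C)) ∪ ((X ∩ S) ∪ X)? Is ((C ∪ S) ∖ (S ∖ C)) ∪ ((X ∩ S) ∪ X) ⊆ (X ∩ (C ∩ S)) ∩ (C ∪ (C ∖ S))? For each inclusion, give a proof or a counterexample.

Only the forward inclusion holds.

(⊆) Let x ∈ (X ∩ (C ∩ S)) ∩ (C ∪ (C ∖ S)). Then x ∈ C ∩ X ∩ S, from which x ∈ ((C ∪ S) ∖ (S ∖ C)) ∪ ((X ∩ S) ∪ X).

(⊇) This inclusion fails. Take C = {1}, X = ∅, S = ∅; then 1 ∈ ((C ∪ S) ∖ (S ∖ C)) ∪ ((X ∩ S) ∪ X) but 1 ∉ (X ∩ (C ∩ S)) ∩ (C ∪ (C ∖ S)).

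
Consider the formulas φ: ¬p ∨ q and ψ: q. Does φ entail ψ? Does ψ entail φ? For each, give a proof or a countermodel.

(⇒) fails; (⇐) holds.

(⟹) This fails. Under p = F, q = F, the left side is true but the right side is false.

(⟸) Assume the antecedent. If p is true, the antecedent forces (p = T, q = T), and ¬p ∨ q holds there. If p is false, ¬p ∨ q reduces to true regardless of the other variables. Either way ¬p ∨ q holds.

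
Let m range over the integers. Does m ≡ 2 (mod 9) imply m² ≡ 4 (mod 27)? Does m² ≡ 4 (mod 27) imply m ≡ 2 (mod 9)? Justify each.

(⇒) fails and (⇐) fails.

(⟹) This fails: take m = 11. Then 11 ≡ 2 (mod 9), but 11² = 121 ≡ 13 (mod 27), not 4.

(⟸) This fails: take m = 25. Then 25² = 625 ≡ 4 (mod 27), yet 25 ≡ 7 (mod 9), not 2.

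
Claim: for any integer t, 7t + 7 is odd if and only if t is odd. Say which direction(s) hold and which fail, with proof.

Neither implication holds.

(⟹) This fails: t = 6 gives 7t + 7 = 49, which is odd, but 6 is even, not odd.

(⟸) This also fails: t = 5 is odd, but 7t + 7 = 42 is even, not odd.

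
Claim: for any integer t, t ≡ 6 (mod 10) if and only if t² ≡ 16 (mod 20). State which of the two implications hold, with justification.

(⇒) holds; (⇐) fails.

(←) This fails: take t = 4. Then 4² = 16 ≡ 16 (mod 20), yet 4 ≡ 4 (mod 10), not 6.

(→) Suppose t ≡ 6 (mod 10). Working modulo 20, t ∈ {6, 16}; for each such r, r² ≡ 16 (mod 20).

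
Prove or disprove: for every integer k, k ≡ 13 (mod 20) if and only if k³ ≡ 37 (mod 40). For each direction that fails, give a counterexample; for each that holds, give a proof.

The forward direction fails; the converse holds.

[⇒] This fails: take k = 33. Then 33 ≡ 13 (mod 20), but 33³ = 35937 ≡ 17 (mod 40), not 37.

[⇐] Conversely, the residues r modulo 40 with r³ ≡ 37 (mod 40) are exactly {13}, and each is ≡ 13 (mod 20).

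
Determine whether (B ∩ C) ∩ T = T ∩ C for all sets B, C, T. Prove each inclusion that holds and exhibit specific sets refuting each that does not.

(⊆) holds; (⊇) fails.

(⊆) Let x ∈ (B ∩ C) ∩ T. Then x ∈ B ∩ C ∩ T, from which x ∈ T ∩ C.

(⊇) This inclusion fails. Take B = ∅, C = {1}, T = {1}; then 1 ∈ T ∩ C but 1 ∉ (B ∩ C) ∩ T.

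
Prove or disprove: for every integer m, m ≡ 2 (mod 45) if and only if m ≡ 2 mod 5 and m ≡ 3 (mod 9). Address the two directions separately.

Both directions fail.

(⟹) This fails: m = 2 gives 2 ≡ 2 (mod 45) but 2 ≡ 2 (mod 9), so the conjunction on the right does not hold.

(⟸) This fails: m = 12 satisfies both congruences on the right (12 ≡ 2 mod 5 and 12 ≡ 3 mod 9) yet 12 ≡ 12 (mod 45), not 2.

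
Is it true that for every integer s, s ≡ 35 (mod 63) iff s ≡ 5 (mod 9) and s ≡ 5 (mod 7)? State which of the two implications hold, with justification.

(→) This fails: s = 35 gives 35 ≡ 35 (mod 63) but 35 ≡ 8 (mod 9), so the conjunction on the right does not hold.

(←) This fails: s = 5 satisfies both congruences on the right (5 ≡ 5 mod 9 and 5 ≡ 5 mod 7) yet 5 ≡ 5 (mod 63), not 35.

(⇒) fails and (⇐) fails.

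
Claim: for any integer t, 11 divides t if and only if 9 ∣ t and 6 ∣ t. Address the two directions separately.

Forward direction. This fails: take t = 11. Certainly 11 ∣ 11, but 9 ∤ 11.

Converse. This fails: take t = 18. Both 9 ∣ 18 and 6 ∣ 18, yet 18 is not a multiple of 11 (since 18 = 1·11 + 7), so 11 ∤ 18.

Neither direction holds.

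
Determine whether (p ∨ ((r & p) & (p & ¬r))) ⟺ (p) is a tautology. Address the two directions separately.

(⇒) Assume the antecedent. If r is true, the antecedent forces (r = T, p = T), and p holds there. If r is false, the antecedent forces (r = F, p = T), and p holds there. Either way p holds.

(⇐) Assume the antecedent. If r is true, the antecedent forces (r = T, p = T), and p ∨ ((r & p) & (p & ¬r)) holds there. If r is false, the antecedent forces (r = F, p = T), and p ∨ ((r & p) & (p & ¬r)) holds there. Either way p ∨ ((r & p) & (p & ¬r)) holds.

Both directions hold; the statement is true.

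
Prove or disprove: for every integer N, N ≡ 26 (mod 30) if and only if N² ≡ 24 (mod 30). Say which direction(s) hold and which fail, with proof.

Forward direction. This fails: take N = 26. Then 26 ≡ 26 (mod 30), but 26² = 676 ≡ 16 (mod 30), not 24.

Converse. This fails: take N = 12. Then 12² = 144 ≡ 24 (mod 30), yet 12 ≡ 12 (mod 30), not 26.

(⇒) fails and (⇐) fails.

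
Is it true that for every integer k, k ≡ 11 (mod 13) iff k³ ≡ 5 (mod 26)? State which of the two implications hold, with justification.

(⇒) fails and (⇐) fails.

Forward direction. This fails: take k = 24. Then 24 ≡ 11 (mod 13), but 24³ = 13824 ≡ 18 (mod 26), not 5.

Converse. This fails: take k = 7. Then 7³ = 343 ≡ 5 (mod 26), yet 7 ≡ 7 (mod 13), not 11.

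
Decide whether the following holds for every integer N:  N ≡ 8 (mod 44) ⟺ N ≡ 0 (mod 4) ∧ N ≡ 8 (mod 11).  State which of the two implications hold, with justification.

Equivalent; both directions hold.

(⟸) If N ≡ 0 (mod 4) and N ≡ 8 (mod 11), then by the Chinese remainder theorem N ≡ 8 (mod 44). This is exactly N ≡ 8 (mod 44).

(⟹) Suppose N ≡ 8 (mod 44); write N = 44j + 8. Since 4 ∣ 44, reducing mod 4 gives N ≡ 8 ≡ 0 (mod 4); since 11 ∣ 44, reducing mod 11 gives N ≡ 8 (mod 11).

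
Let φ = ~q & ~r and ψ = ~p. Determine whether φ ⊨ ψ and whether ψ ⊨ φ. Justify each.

Forward direction. This fails. Under q = F, r = F, p = T, the left side is true but the right side is false.

Converse. This fails. Under q = T, r = F, p = F, the left side is false but the right side is true.

Neither implication holds.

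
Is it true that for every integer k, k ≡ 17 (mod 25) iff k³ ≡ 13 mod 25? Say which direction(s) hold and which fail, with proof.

Equivalent; both directions hold.

(→) Suppose k ≡ 17 (mod 25). Write k = 25j + 17. Then (25j + 17)³ = 15625j³ + 31875j² + 21675j + 4913 = 25(625j³ + 1275j² + 867j + 196) + 13, so k³ ≡ 13 (mod 25).

(←) Conversely, suppose k³ ≡ 13 (mod 25). The only residue r in {0, …, 24} with r³ ≡ 13 (mod 25) is r = 17, so k ≡ 17 (mod 25).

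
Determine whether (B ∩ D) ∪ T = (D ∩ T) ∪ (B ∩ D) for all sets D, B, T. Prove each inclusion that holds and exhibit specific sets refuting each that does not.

(⊆) fails; (⊇) holds.

(⟸) Let x ∈ (D ∩ T) ∪ (B ∩ D). Then either x ∈ D ∩ B and x ∉ T; or x ∈ D ∩ T and x ∉ B; or x ∈ D ∩ B ∩ T. In each case x ∈ (B ∩ D) ∪ T, so (D ∩ T) ∪ (B ∩ D) ⊆ (B ∩ D) ∪ T.

(⟹) This inclusion fails. Take D = ∅, B = ∅, T = {1}; then 1 ∈ (B ∩ D) ∪ T but 1 ∉ (D ∩ T) ∪ (B ∩ D).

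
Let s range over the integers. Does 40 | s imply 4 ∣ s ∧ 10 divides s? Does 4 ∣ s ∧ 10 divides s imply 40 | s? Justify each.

Not equivalent: only (⇒) holds.

(⇒) If 40 ∣ s, write s = 40q. Since 40 = 10·4, s = 4·(10q), so 4 ∣ s; and since 40 = 4·10, s = 10·(4q), so 10 ∣ s.

(⇐) This fails: take s = 20. Both 4 ∣ 20 and 10 ∣ 20, yet 20 is not a multiple of 40 (since 20 = 0·40 + 20), so 40 ∤ 20.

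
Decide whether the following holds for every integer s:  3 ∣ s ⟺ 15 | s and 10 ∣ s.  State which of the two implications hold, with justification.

The forward direction fails; the converse holds.

[⇒] This fails: take s = 3. Certainly 3 ∣ 3, but 15 ∤ 3.

[⇐] Suppose 15 ∣ s and 10 ∣ s. Any common multiple of 15 and 10 is a multiple of their lcm; here lcm(15, 10) = 15·10/gcd(15, 10) = 150/5 = 30, so 30 ∣ s. Since 3 ∣ 30, it follows that 3 ∣ s.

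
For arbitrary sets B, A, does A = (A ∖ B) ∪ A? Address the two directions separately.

Both inclusions hold.

(⟸) Let x ∈ (A ∖ B) ∪ A. Then either x ∈ A and x ∉ B; or x ∈ B ∩ A. In each case x ∈ A, so (A ∖ B) ∪ A ⊆ A.

(⟹) Let x ∈ A. Then either x ∈ A and x ∉ B; or x ∈ B ∩ A. In each case x ∈ (A ∖ B) ∪ A, so A ⊆ (A ∖ B) ∪ A.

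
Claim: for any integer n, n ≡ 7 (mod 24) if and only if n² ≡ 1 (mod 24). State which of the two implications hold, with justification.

Only the forward implication holds.

(⟹) Suppose n ≡ 7 (mod 24). Write n = 24j + 7. Then (24j + 7)² = 576j² + 336j + 49 = 24(24j² + 14j + 2) + 1, so n² ≡ 1 (mod 24).

(⟸) This fails: take n = 1. Then 1² = 1 ≡ 1 (mod 24), yet 1 ≡ 1 (mod 24), not 7.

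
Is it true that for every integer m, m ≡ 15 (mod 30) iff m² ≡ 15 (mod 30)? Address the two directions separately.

Forward direction. Suppose m ≡ 15 (mod 30). Write m = 30j + 15. Then (30j + 15)² = 900j² + 900j + 225 = 30(30j² + 30j + 7) + 15, so m² ≡ 15 (mod 30).

Converse. Suppose m² ≡ 15 (mod 30). The only residue r in {0, …, 29} with r² ≡ 15 (mod 30) is r = 15, so m ≡ 15 (mod 30).

Both directions hold; the statement is true.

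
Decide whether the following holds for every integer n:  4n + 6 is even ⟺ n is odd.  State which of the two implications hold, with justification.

(→) This fails: take n = 0. Then 4n + 6 = 6, which is even, yet n = 0 is even, not odd.

(←) Suppose n is odd. Since 4 is even, 4n is even for every n, so 4n + 6 has the same parity as 6, which is even. Hence 4n + 6 is even.

The forward direction fails; the converse holds.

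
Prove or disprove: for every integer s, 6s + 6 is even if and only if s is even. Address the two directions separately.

Only the reverse direction holds.

(⟹) This fails: take s = 5. Then 6s + 6 = 36, which is even, yet s = 5 is odd, not even.

(⟸) Suppose s is even. Since 6 is even, 6s is even for every s, so 6s + 6 has the same parity as 6, which is even. Hence 6s + 6 is even.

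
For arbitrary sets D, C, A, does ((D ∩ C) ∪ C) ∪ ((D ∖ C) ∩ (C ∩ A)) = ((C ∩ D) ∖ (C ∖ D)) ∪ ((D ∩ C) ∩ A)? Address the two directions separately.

(⊆) fails; (⊇) holds.

(⟹) This inclusion fails. Take D = ∅, C = {1}, A = ∅; then 1 ∈ ((D ∩ C) ∪ C) ∪ ((D ∖ C) ∩ (C ∩ A)) but 1 ∉ ((C ∩ D) ∖ (C ∖ D)) ∪ ((D ∩ C) ∩ A).

(⟸) Let x ∈ ((C ∩ D) ∖ (C ∖ D)) ∪ ((D ∩ C) ∩ A). Then either x ∈ D ∩ C and x ∉ A; or x ∈ D ∩ C ∩ A. In each case x ∈ ((D ∩ C) ∪ C) ∪ ((D ∖ C) ∩ (C ∩ A)), so ((C ∩ D) ∖ (C ∖ D)) ∪ ((D ∩ C) ∩ A) ⊆ ((D ∩ C) ∪ C) ∪ ((D ∖ C) ∩ (C ∩ A)).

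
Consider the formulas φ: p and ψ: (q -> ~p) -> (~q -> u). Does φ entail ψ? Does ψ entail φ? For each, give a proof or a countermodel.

Neither direction holds.

Forward direction. This fails. Under q = F, u = F, p = T, the left side is true but the right side is false.

Converse. This fails. Under q = T, u = F, p = F, the left side is false but the right side is true.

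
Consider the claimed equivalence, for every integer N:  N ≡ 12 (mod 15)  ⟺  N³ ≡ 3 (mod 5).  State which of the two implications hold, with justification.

Forward direction. Suppose N ≡ 12 (mod 15). Then N³ ≡ 12³ = 1728 (mod 15), and since 5 ∣ 15, also N³ ≡ 3 (mod 5).

Converse. This fails: take N = 2. Then 2³ = 8 ≡ 3 (mod 5), yet 2 ≡ 2 (mod 15), not 12.

(⇒) holds; (⇐) fails.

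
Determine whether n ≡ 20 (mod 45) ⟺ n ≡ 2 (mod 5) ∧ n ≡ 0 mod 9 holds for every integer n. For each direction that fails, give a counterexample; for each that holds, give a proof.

Neither implication holds.

[⇒] This fails: n = 20 gives 20 ≡ 20 (mod 45) but 20 ≡ 0 (mod 5), so the conjunction on the right does not hold.

[⇐] This fails: n = 27 satisfies both congruences on the right (27 ≡ 2 mod 5 and 27 ≡ 0 mod 9) yet 27 ≡ 27 (mod 45), not 20.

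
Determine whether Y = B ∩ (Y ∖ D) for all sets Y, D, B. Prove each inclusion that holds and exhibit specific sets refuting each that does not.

Forward inclusion. This inclusion fails. Take Y = {1}, D = ∅, B = ∅; then 1 ∈ Y but 1 ∉ B ∩ (Y ∖ D).

Reverse inclusion. Let x ∈ B ∩ (Y ∖ D). Then x ∈ Y ∩ B and x ∉ D, from which x ∈ Y.

(⊆) fails; (⊇) holds.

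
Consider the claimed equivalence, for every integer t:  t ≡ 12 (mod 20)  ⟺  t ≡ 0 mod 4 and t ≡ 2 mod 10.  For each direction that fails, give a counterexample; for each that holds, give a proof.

(⟸) If t ≡ 0 (mod 4) and t ≡ 2 (mod 10), then by the Chinese remainder theorem t ≡ 12 (mod 20). This is exactly t ≡ 12 (mod 20).

(⟹) Suppose t ≡ 12 (mod 20); write t = 20j + 12. Since 4 ∣ 20, reducing mod 4 gives t ≡ 12 ≡ 0 (mod 4); since 10 ∣ 20, reducing mod 10 gives t ≡ 12 ≡ 2 (mod 10).

Equivalent; both directions hold.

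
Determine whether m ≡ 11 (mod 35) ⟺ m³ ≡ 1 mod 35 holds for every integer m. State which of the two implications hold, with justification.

The forward direction holds; the converse fails.

Converse. This fails: take m = 1. Then 1³ = 1 ≡ 1 (mod 35), yet 1 ≡ 1 (mod 35), not 11.

Forward direction. Suppose m ≡ 11 (mod 35). Write m = 35j + 11. Then (35j + 11)³ = 42875j³ + 40425j² + 12705j + 1331 = 35(1225j³ + 1155j² + 363j + 38) + 1, so m³ ≡ 1 (mod 35).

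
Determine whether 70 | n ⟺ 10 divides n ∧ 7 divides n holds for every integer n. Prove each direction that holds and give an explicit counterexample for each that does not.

Equivalent; both directions hold.

[⇐] Suppose 10 ∣ n and 7 ∣ n. Any common multiple of 10 and 7 is a multiple of their lcm; here gcd(10, 7) = 1, so lcm(10, 7) = 10·7 = 70, so 70 ∣ n.

[⇒] If 70 ∣ n, write n = 70q. Since 70 = 7·10, n = 10·(7q), so 10 ∣ n; and since 70 = 10·7, n = 7·(10q), so 7 ∣ n.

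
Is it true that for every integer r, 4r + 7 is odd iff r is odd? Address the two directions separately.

The forward direction fails; the converse holds.

(→) This fails: take r = 4. Then 4r + 7 = 23, which is odd, yet r = 4 is even, not odd.

(←) Suppose r is odd. Since 4 is even, 4r is even for every r, so 4r + 7 has the same parity as 7, which is odd. Hence 4r + 7 is odd.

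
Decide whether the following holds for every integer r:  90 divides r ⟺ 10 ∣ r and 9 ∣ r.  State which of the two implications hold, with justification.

(→) If 90 ∣ r, write r = 90q. Since 90 = 9·10, r = 10·(9q), so 10 ∣ r; and since 90 = 10·9, r = 9·(10q), so 9 ∣ r.

(←) Suppose 10 ∣ r and 9 ∣ r. Any common multiple of 10 and 9 is a multiple of their lcm; here gcd(10, 9) = 1, so lcm(10, 9) = 10·9 = 90, so 90 ∣ r.

Equivalent; both directions hold.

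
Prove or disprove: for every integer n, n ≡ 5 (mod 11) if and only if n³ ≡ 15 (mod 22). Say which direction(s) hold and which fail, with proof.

(→) This fails: take n = 16. Then 16 ≡ 5 (mod 11), but 16³ = 4096 ≡ 4 (mod 22), not 15.

(←) Conversely, the residues r modulo 22 with r³ ≡ 15 (mod 22) are exactly {5}, and each is ≡ 5 (mod 11).

The forward direction fails; the converse holds.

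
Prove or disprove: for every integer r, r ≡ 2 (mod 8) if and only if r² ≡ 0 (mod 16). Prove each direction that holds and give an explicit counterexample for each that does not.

Both directions fail.

(⇒) This fails: take r = 2. Then 2 ≡ 2 (mod 8), but 2² = 4 ≡ 4 (mod 16), not 0.

(⇐) This fails: take r = 0. Then 0² = 0 ≡ 0 (mod 16), yet 0 ≡ 0 (mod 8), not 2.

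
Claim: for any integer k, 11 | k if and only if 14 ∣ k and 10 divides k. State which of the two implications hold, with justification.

Neither implication holds.

(→) This fails: take k = 11. Certainly 11 ∣ 11, but 14 ∤ 11.

(←) This fails: take k = 70. Both 14 ∣ 70 and 10 ∣ 70, yet 70 is not a multiple of 11 (since 70 = 6·11 + 4), so 11 ∤ 70.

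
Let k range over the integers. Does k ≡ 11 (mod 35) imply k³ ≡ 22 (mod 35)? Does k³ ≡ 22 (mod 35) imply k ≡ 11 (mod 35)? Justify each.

Neither implication holds.

Forward direction. This fails: take k = 11. Then 11 ≡ 11 (mod 35), but 11³ = 1331 ≡ 1 (mod 35), not 22.

Converse. This fails: take k = 8. Then 8³ = 512 ≡ 22 (mod 35), yet 8 ≡ 8 (mod 35), not 11.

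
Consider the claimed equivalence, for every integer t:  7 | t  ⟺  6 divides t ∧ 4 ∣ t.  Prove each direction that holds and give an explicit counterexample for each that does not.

(⟹) This fails: take t = 7. Certainly 7 ∣ 7, but 6 ∤ 7.

(⟸) This fails: take t = 12. Both 6 ∣ 12 and 4 ∣ 12, yet 12 is not a multiple of 7 (since 12 = 1·7 + 5), so 7 ∤ 12.

Neither implication holds.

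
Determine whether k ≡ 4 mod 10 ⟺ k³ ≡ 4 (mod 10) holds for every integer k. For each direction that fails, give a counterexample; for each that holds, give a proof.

Both directions hold.

(⟹) Suppose k ≡ 4 mod 10. Write k = 10j + 4. Then (10j + 4)³ = 1000j³ + 1200j² + 480j + 64 = 10(100j³ + 120j² + 48j + 6) + 4, so k³ ≡ 4 (mod 10).

(⟸) For the converse, argue contrapositively. If k ≢ 4 (mod 10), then k is congruent to one of 0, 1, 2, 3, 5, 6, 7, 8, 9 modulo 10, and these give k³ ≡ 0, 1, 8, 7, 5, 6, 3, 2, 9 respectively — never 4.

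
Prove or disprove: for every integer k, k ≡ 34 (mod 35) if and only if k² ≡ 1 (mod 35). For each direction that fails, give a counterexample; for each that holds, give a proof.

Only the forward implication holds.

[⇐] This fails: take k = 1. Then 1² = 1 ≡ 1 (mod 35), yet 1 ≡ 1 (mod 35), not 34.

[⇒] Suppose k ≡ 34 (mod 35). Write k = 35j + 34. Then (35j + 34)² = 1225j² + 2380j + 1156 = 35(35j² + 68j + 33) + 1, so k² ≡ 1 (mod 35).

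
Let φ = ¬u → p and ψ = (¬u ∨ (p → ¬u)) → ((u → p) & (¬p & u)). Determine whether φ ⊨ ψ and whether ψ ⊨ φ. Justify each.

(←) Assume the antecedent. If p is true, ¬u → p reduces to true regardless of the other variables. If p is false, the antecedent cannot hold. Either way ¬u → p holds.

(→) This fails. Under p = T, u = F, the left side is true but the right side is false.

(⇒) fails; (⇐) holds.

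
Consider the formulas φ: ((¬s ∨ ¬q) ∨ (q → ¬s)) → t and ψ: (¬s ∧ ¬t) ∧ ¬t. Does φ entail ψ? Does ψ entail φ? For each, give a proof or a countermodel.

(⇒) This fails. Under s = F, t = T, q = F, the left side is true but the right side is false.

(⇐) This fails. Under s = F, t = F, q = F, the left side is false but the right side is true.

Neither implication holds.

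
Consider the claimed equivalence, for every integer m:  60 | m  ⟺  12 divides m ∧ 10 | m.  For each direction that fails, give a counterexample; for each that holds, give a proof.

Both directions hold; the statement is true.

(→) If 60 ∣ m, write m = 60q. Since 60 = 5·12, m = 12·(5q), so 12 ∣ m; and since 60 = 6·10, m = 10·(6q), so 10 ∣ m.

(←) Suppose 12 ∣ m and 10 ∣ m. Any common multiple of 12 and 10 is a multiple of their lcm; here lcm(12, 10) = 12·10/gcd(12, 10) = 120/2 = 60, so 60 ∣ m.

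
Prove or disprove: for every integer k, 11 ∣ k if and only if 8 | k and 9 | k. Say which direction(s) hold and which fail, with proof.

(→) This fails: take k = 11. Certainly 11 ∣ 11, but 8 ∤ 11.

(←) This fails: take k = 72. Both 8 ∣ 72 and 9 ∣ 72, yet 72 is not a multiple of 11 (since 72 = 6·11 + 6), so 11 ∤ 72.

(⇒) fails and (⇐) fails.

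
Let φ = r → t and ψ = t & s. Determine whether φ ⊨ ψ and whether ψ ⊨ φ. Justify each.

Forward direction. This fails. Under s = F, t = F, r = F, the left side is true but the right side is false.

Converse. Assume the antecedent. If s is true, the antecedent forces (s = T, t = T, r = F) or (s = T, t = T, r = T), and r → t holds there. If s is false, the antecedent cannot hold. Either way r → t holds.

(⇒) fails; (⇐) holds.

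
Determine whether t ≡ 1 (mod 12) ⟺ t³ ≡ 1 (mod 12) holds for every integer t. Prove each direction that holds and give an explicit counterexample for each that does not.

(→) Suppose t ≡ 1 (mod 12). Write t = 12j + 1. Then (12j + 1)³ = 1728j³ + 432j² + 36j + 1 = 12(144j³ + 36j² + 3j) + 1, so t³ ≡ 1 (mod 12).

(←) Conversely, suppose t³ ≡ 1 (mod 12). The only residue r in {0, …, 11} with r³ ≡ 1 (mod 12) is r = 1, so t ≡ 1 (mod 12).

Both implications hold.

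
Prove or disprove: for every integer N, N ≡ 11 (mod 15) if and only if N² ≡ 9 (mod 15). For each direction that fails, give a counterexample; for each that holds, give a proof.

(→) This fails: take N = 11. Then 11 ≡ 11 (mod 15), but 11² = 121 ≡ 1 (mod 15), not 9.

(←) This fails: take N = 3. Then 3² = 9 ≡ 9 (mod 15), yet 3 ≡ 3 (mod 15), not 11.

(⇒) fails and (⇐) fails.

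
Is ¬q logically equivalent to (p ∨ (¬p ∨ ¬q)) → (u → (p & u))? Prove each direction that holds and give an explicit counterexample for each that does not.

Neither direction holds.

(⇒) This fails. Under q = F, p = F, u = T, the left side is true but the right side is false.

(⇐) This fails. Under q = T, p = F, u = F, the left side is false but the right side is true.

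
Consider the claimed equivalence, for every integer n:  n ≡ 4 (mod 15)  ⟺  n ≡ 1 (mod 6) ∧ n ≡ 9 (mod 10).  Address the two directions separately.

(→) This fails: n = 4 gives 4 ≡ 4 (mod 15) but 4 ≡ 4 (mod 6), so the conjunction on the right does not hold.

(←) Conversely, if n ≡ 1 (mod 6) and n ≡ 9 (mod 10), then by the Chinese remainder theorem n ≡ 19 (mod 30). Since 19 ≡ 4 (mod 15) and 15 ∣ 30, we get n ≡ 4 (mod 15).

(⇒) fails; (⇐) holds.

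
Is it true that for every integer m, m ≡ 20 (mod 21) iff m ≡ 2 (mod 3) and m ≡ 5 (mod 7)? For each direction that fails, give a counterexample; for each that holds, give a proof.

Neither direction holds.

(→) This fails: m = 20 gives 20 ≡ 20 (mod 21) but 20 ≡ 6 (mod 7), so the conjunction on the right does not hold.

(←) This fails: m = 5 satisfies both congruences on the right (5 ≡ 2 mod 3 and 5 ≡ 5 mod 7) yet 5 ≡ 5 (mod 21), not 20.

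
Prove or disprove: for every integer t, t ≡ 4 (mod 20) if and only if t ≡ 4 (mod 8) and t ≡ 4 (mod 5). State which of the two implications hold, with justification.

(⇒) fails; (⇐) holds.

(⟹) This fails: t = 24 gives 24 ≡ 4 (mod 20) but 24 ≡ 0 (mod 8), so the conjunction on the right does not hold.

(⟸) Conversely, if t ≡ 4 (mod 8) and t ≡ 4 (mod 5), then by the Chinese remainder theorem t ≡ 4 (mod 40). Since 4 ≡ 4 (mod 20) and 20 ∣ 40, we get t ≡ 4 (mod 20).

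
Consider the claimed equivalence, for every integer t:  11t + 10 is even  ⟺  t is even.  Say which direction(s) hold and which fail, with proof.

The biconditional holds.

[⇒] Suppose 11t + 10 is even. Since 11 is odd, 11t and t have the same parity, so 11t + 10 ≡ t + 10 (mod 2). As 10 is even, 11t + 10 is even exactly when t is even. Thus t is even.

[⇐] Conversely, suppose t is even; write t = 2j. Then 11t + 10 = 11·(2j) + 10 = 2·11j + 10, which is even.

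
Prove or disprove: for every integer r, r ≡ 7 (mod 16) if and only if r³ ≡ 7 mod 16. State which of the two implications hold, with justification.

[⇒] Suppose r ≡ 7 (mod 16). Write r = 16j + 7. Then (16j + 7)³ = 4096j³ + 5376j² + 2352j + 343 = 16(256j³ + 336j² + 147j + 21) + 7, so r³ ≡ 7 (mod 16).

[⇐] Conversely, suppose r³ ≡ 7 (mod 16). The only residue r in {0, …, 15} with r³ ≡ 7 (mod 16) is r = 7, so r ≡ 7 (mod 16).

The biconditional holds.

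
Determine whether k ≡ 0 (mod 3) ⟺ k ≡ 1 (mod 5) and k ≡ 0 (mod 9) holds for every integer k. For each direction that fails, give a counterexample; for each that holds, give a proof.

Not equivalent: only (⇐) holds.

(→) This fails: k = 0 gives 0 ≡ 0 (mod 3) but 0 ≡ 0 (mod 5), so the conjunction on the right does not hold.

(←) Conversely, if k ≡ 1 (mod 5) and k ≡ 0 (mod 9), then by the Chinese remainder theorem k ≡ 36 (mod 45). Since 36 ≡ 0 (mod 3) and 3 ∣ 45, we get k ≡ 0 (mod 3).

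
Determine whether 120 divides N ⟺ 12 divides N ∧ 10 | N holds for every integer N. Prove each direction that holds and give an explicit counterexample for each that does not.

(⇒) holds; (⇐) fails.

Converse. This fails: take N = 60. Both 12 ∣ 60 and 10 ∣ 60, yet 60 is not a multiple of 120 (since 60 = 0·120 + 60), so 120 ∤ 60.

Forward direction. If 120 ∣ N, write N = 120q. Since 120 = 10·12, N = 12·(10q), so 12 ∣ N; and since 120 = 12·10, N = 10·(12q), so 10 ∣ N.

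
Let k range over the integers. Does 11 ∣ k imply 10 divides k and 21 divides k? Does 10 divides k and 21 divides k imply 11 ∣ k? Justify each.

(⇒) This fails: take k = 11. Certainly 11 ∣ 11, but 10 ∤ 11.

(⇐) This fails: take k = 210. Both 10 ∣ 210 and 21 ∣ 210, yet 210 is not a multiple of 11 (since 210 = 19·11 + 1), so 11 ∤ 210.

(⇒) fails and (⇐) fails.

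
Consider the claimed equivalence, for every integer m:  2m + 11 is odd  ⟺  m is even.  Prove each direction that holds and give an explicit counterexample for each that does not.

(⟹) This fails: take m = 1. Then 2m + 11 = 13, which is odd, yet m = 1 is odd, not even.

(⟸) Suppose m is even. Since 2 is even, 2m is even for every m, so 2m + 11 has the same parity as 11, which is odd. Hence 2m + 11 is odd.

Only the reverse direction holds.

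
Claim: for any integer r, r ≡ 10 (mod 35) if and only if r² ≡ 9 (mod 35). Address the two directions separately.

(⇒) fails and (⇐) fails.

[⇒] This fails: take r = 10. Then 10 ≡ 10 (mod 35), but 10² = 100 ≡ 30 (mod 35), not 9.

[⇐] This fails: take r = 3. Then 3² = 9 ≡ 9 (mod 35), yet 3 ≡ 3 (mod 35), not 10.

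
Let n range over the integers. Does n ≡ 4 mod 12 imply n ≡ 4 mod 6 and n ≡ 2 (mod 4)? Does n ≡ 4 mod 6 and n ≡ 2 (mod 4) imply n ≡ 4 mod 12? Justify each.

Neither direction holds.

(→) This fails: n = 4 gives 4 ≡ 4 (mod 12) but 4 ≡ 0 (mod 4), so the conjunction on the right does not hold.

(←) This fails: n = 10 satisfies both congruences on the right (10 ≡ 4 mod 6 and 10 ≡ 2 mod 4) yet 10 ≡ 10 (mod 12), not 4.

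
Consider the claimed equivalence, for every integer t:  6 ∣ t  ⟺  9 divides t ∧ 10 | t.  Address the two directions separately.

(⇒) fails; (⇐) holds.

Forward direction. This fails: take t = 6. Certainly 6 ∣ 6, but 9 ∤ 6.

Converse. Suppose 9 ∣ t and 10 ∣ t. Any common multiple of 9 and 10 is a multiple of their lcm; here gcd(9, 10) = 1, so lcm(9, 10) = 9·10 = 90, so 90 ∣ t. Since 6 ∣ 90, it follows that 6 ∣ t.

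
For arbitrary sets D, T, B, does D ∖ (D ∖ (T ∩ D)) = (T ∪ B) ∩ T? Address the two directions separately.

(⊆) Let x ∈ D ∖ (D ∖ (T ∩ D)). Then either x ∈ D ∩ T and x ∉ B; or x ∈ D ∩ T ∩ B. In each case x ∈ (T ∪ B) ∩ T, so D ∖ (D ∖ (T ∩ D)) ⊆ (T ∪ B) ∩ T.

(⊇) This inclusion fails. Take D = ∅, T = {1}, B = ∅; then 1 ∈ (T ∪ B) ∩ T but 1 ∉ D ∖ (D ∖ (T ∩ D)).

(⊆) holds; (⊇) fails.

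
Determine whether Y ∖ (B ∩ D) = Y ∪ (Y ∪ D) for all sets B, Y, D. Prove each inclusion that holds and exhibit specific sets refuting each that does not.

(⊆) Let x ∈ Y ∖ (B ∩ D). Then either x ∈ Y and x ∉ B, D; or x ∈ B ∩ Y and x ∉ D; or x ∈ Y ∩ D and x ∉ B. In each case x ∈ Y ∪ (Y ∪ D), so Y ∖ (B ∩ D) ⊆ Y ∪ (Y ∪ D).

(⊇) This inclusion fails. Take B = ∅, Y = ∅, D = {1}; then 1 ∈ Y ∪ (Y ∪ D) but 1 ∉ Y ∖ (B ∩ D).

The sets are not equal: only the forward inclusion holds.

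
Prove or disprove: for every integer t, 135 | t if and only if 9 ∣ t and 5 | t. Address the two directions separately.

[⇒] If 135 ∣ t, write t = 135q. Since 135 = 15·9, t = 9·(15q), so 9 ∣ t; and since 135 = 27·5, t = 5·(27q), so 5 ∣ t.

[⇐] This fails: take t = 45. Both 9 ∣ 45 and 5 ∣ 45, yet 45 is not a multiple of 135 (since 45 = 0·135 + 45), so 135 ∤ 45.

Not equivalent: only (⇒) holds.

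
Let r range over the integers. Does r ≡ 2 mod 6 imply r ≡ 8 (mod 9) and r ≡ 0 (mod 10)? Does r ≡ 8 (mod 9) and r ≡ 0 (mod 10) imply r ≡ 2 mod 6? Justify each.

(⟹) This fails: r = 32 gives 32 ≡ 2 (mod 6) but 32 ≡ 5 (mod 9), so the conjunction on the right does not hold.

(⟸) Conversely, if r ≡ 8 (mod 9) and r ≡ 0 (mod 10), then by the Chinese remainder theorem r ≡ 80 (mod 90). Since 80 ≡ 2 (mod 6) and 6 ∣ 90, we get r ≡ 2 (mod 6).

(⇒) fails; (⇐) holds.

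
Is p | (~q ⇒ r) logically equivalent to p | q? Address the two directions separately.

(⇒) This fails. Under r = T, p = F, q = F, the left side is true but the right side is false.

(⇐) Assume the antecedent. If p is true, p | (~q ⇒ r) reduces to true regardless of the other variables. If p is false, the antecedent forces (r = F, p = F, q = T) or (r = T, p = F, q = T), and p | (~q ⇒ r) holds there. Either way p | (~q ⇒ r) holds.

The forward direction fails; the converse holds.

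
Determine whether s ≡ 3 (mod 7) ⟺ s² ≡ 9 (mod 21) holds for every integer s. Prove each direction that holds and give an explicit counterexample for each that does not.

Neither direction holds.

(⟹) This fails: take s = 10. Then 10 ≡ 3 (mod 7), but 10² = 100 ≡ 16 (mod 21), not 9.

(⟸) This fails: take s = 18. Then 18² = 324 ≡ 9 (mod 21), yet 18 ≡ 4 (mod 7), not 3.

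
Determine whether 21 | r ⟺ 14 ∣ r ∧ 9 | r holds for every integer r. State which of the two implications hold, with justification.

(⇒) This fails: take r = 21. Certainly 21 ∣ 21, but 14 ∤ 21.

(⇐) Suppose 14 ∣ r and 9 ∣ r. Any common multiple of 14 and 9 is a multiple of their lcm; here gcd(14, 9) = 1, so lcm(14, 9) = 14·9 = 126, so 126 ∣ r. Since 21 ∣ 126, it follows that 21 ∣ r.

Only the converse holds.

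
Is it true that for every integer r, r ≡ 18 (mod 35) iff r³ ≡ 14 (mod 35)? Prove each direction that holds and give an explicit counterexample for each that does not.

(⟹) This fails: take r = 18. Then 18 ≡ 18 (mod 35), but 18³ = 5832 ≡ 22 (mod 35), not 14.

(⟸) This fails: take r = 14. Then 14³ = 2744 ≡ 14 (mod 35), yet 14 ≡ 14 (mod 35), not 18.

(⇒) fails and (⇐) fails.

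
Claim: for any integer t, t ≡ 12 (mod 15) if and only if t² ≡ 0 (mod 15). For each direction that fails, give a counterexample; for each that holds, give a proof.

(⟹) This fails: take t = 12. Then 12 ≡ 12 (mod 15), but 12² = 144 ≡ 9 (mod 15), not 0.

(⟸) This fails: take t = 0. Then 0² = 0 ≡ 0 (mod 15), yet 0 ≡ 0 (mod 15), not 12.

(⇒) fails and (⇐) fails.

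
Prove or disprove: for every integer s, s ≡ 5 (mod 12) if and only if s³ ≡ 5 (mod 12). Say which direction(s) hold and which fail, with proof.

Forward direction. Suppose s ≡ 5 (mod 12). Write s = 12j + 5. Then (12j + 5)³ = 1728j³ + 2160j² + 900j + 125 = 12(144j³ + 180j² + 75j + 10) + 5, so s³ ≡ 5 (mod 12).

Converse. For the converse, argue contrapositively. If s ≢ 5 (mod 12), then s is congruent to one of 0, 1, 2, 3, 4, 6, 7, 8, 9, 10, 11 modulo 12, and these give s³ ≡ 0, 1, 8, 3, 4, 0, 7, 8, 9, 4, 11 respectively — never 5.

The biconditional holds.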